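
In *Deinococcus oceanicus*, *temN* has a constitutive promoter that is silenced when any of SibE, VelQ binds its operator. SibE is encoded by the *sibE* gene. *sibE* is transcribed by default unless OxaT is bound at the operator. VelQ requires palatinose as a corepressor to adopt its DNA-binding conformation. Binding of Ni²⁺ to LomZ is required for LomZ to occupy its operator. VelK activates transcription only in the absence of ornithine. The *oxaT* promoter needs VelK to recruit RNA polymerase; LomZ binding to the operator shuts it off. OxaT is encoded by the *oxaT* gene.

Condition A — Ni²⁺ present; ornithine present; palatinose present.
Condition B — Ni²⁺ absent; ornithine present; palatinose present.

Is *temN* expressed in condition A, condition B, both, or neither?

Condition A:
Ni²⁺ is present, so LomZ is active.
Ornithine is present, so VelK is inactive.
With repressor LomZ bound, *oxaT* is not transcribed.
So OxaT is not produced.
With no repressor bound, *sibE* is transcribed.
So SibE is produced and active.
Palatinose is present, so VelQ is active.
With repressor SibE bound, *temN* is not transcribed.
→ *temN* is OFF in A.
Condition B:
Ni²⁺ is absent, so LomZ is inactive.
Ornithine is present, so VelK is inactive.
Required activator VelK is absent, so *oxaT* is not transcribed.
So OxaT is not produced.
With no repressor bound, *sibE* is transcribed.
So SibE is produced and active.
Palatinose is present, so VelQ is active.
With repressor SibE bound, *temN* is not transcribed.
→ *temN* is OFF in B.

neither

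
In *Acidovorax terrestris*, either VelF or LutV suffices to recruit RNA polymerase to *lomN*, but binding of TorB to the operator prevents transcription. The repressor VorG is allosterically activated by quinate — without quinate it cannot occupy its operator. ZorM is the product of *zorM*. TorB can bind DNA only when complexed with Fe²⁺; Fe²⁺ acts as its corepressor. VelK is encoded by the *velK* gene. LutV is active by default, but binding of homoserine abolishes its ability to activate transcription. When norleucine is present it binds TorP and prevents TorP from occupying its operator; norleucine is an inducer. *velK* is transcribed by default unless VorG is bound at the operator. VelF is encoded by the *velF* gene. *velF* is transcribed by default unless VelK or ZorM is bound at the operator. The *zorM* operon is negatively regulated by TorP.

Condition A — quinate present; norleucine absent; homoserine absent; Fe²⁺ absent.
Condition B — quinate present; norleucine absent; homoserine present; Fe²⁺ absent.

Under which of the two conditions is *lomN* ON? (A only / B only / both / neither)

both

Condition A:
Quinate is present, so VorG is active.
With repressor VorG bound, *velK* is not transcribed.
So VelK is not produced.
Norleucine is absent, so TorP is active.
With repressor TorP bound, *zorM* is not transcribed.
So ZorM is not produced.
With no repressor bound, *velF* is transcribed.
So VelF is produced and active.
Homoserine is absent, so LutV is active.
Fe²⁺ is absent, so TorB is inactive.
Activator VelF is present, so *lomN* is transcribed.
→ *lomN* is ON in A.
Condition B:
Quinate is present, so VorG is active.
With repressor VorG bound, *velK* is not transcribed.
So VelK is not produced.
Norleucine is absent, so TorP is active.
With repressor TorP bound, *zorM* is not transcribed.
So ZorM is not produced.
With no repressor bound, *velF* is transcribed.
So VelF is produced and active.
Homoserine is present, so LutV is inactive.
Fe²⁺ is absent, so TorB is inactive.
Activator VelF is present, so *lomN* is transcribed.
→ *lomN* is ON in B.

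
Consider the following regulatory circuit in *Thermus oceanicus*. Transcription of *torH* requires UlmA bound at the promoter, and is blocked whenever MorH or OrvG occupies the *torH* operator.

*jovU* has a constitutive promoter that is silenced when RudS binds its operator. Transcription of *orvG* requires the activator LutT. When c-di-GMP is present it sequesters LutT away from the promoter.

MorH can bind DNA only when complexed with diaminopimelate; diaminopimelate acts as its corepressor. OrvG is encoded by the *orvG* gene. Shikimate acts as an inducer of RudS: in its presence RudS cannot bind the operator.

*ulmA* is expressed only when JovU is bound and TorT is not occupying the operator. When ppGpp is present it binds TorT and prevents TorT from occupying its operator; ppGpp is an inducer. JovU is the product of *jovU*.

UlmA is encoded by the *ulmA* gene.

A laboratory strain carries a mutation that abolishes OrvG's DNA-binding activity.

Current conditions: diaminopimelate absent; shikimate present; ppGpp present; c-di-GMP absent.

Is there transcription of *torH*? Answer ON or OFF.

ON

Diaminopimelate is absent, so MorH is inactive.
Shikimate is present, so RudS is inactive.
With no repressor bound, *jovU* is transcribed.
So JovU is produced and active.
ppGpp is present, so TorT is inactive.
No repressor is bound and JovU is active, so *ulmA* is transcribed.
So UlmA is produced and active.
OrvG is non-functional in this strain, so it has no effect.
No repressor is bound and UlmA is active, so *torH* is transcribed.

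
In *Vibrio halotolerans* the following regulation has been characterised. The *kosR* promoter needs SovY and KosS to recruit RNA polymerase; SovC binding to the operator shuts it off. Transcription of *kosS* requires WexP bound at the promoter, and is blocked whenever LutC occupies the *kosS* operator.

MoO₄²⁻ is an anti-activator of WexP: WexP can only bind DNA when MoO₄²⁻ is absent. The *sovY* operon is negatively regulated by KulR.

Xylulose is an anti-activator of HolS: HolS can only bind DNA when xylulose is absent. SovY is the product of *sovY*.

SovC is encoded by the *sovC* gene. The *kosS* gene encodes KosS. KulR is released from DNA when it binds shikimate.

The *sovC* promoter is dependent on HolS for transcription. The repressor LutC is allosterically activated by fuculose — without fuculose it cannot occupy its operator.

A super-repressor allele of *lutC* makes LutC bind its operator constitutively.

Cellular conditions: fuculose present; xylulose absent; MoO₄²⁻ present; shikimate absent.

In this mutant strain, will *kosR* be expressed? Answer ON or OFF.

OFF

Shikimate is absent, so KulR is active.
With repressor KulR bound, *sovY* is not transcribed.
So SovY is not produced.
MoO₄²⁻ is present, so WexP is inactive.
LutC is constitutively active in this strain.
With repressor LutC bound, *kosS* is not transcribed.
So KosS is not produced.
Xylulose is absent, so HolS is active.
No repressor is bound and HolS is active, so *sovC* is transcribed.
So SovC is produced and active.
With repressor SovC bound, *kosR* is not transcribed.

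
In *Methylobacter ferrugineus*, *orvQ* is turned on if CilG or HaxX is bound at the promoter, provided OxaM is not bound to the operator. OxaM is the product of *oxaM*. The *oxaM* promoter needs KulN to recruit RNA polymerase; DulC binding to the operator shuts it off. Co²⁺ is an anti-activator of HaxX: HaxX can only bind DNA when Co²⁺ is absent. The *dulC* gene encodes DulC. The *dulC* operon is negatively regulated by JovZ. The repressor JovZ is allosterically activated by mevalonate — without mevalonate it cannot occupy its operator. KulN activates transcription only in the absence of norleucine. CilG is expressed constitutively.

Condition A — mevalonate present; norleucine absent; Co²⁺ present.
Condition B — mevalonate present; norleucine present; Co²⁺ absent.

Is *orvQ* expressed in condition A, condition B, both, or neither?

B only

Condition A:
CilG is produced constitutively and is active.
Mevalonate is present, so JovZ is active.
With repressor JovZ bound, *dulC* is not transcribed.
So DulC is not produced.
Norleucine is absent, so KulN is active.
No repressor is bound and KulN is active, so *oxaM* is transcribed.
So OxaM is produced and active.
Co²⁺ is present, so HaxX is inactive.
With repressor OxaM bound, *orvQ* is not transcribed.
→ *orvQ* is OFF in A.
Condition B:
CilG is produced constitutively and is active.
Mevalonate is present, so JovZ is active.
With repressor JovZ bound, *dulC* is not transcribed.
So DulC is not produced.
Norleucine is present, so KulN is inactive.
Required activator KulN is absent, so *oxaM* is not transcribed.
So OxaM is not produced.
Co²⁺ is absent, so HaxX is active.
Activator CilG is present, so *orvQ* is transcribed.
→ *orvQ* is ON in B.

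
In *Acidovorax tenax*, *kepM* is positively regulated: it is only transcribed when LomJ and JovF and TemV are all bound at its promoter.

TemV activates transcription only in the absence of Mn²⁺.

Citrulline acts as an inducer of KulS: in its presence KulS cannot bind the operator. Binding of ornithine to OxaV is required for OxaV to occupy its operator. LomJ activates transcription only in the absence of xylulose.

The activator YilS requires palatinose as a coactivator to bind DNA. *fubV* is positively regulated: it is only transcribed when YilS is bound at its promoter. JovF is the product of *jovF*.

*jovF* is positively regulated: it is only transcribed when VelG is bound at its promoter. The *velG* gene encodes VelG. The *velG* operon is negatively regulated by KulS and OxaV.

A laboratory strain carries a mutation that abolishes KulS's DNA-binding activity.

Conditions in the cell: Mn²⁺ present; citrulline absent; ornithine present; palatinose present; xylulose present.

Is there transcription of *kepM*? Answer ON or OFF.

OFF

Xylulose is present, so LomJ is inactive.
KulS is non-functional in this strain, so it has no effect.
Ornithine is present, so OxaV is active.
With repressor OxaV bound, *velG* is not transcribed.
So VelG is not produced.
Required activator VelG is absent, so *jovF* is not transcribed.
So JovF is not produced.
Mn²⁺ is present, so TemV is inactive.
Required activator LomJ is absent, so *kepM* is not transcribed.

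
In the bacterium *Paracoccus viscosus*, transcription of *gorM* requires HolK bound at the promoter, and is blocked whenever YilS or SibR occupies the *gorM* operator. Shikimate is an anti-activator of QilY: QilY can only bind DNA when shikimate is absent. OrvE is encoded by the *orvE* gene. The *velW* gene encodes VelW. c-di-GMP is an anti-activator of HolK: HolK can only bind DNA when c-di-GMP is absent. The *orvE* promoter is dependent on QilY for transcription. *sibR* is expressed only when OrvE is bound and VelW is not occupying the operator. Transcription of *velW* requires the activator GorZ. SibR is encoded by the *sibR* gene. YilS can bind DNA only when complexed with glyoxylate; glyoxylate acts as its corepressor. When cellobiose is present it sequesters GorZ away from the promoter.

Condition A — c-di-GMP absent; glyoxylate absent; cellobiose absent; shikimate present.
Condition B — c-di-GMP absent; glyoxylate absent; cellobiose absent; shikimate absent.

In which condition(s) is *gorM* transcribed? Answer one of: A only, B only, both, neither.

both

Condition A:
c-di-GMP is absent, so HolK is active.
Glyoxylate is absent, so YilS is inactive.
Cellobiose is absent, so GorZ is active.
No repressor is bound and GorZ is active, so *velW* is transcribed.
So VelW is produced and active.
Shikimate is present, so QilY is inactive.
Required activator QilY is absent, so *orvE* is not transcribed.
So OrvE is not produced.
With repressor VelW bound, *sibR* is not transcribed.
So SibR is not produced.
No repressor is bound and HolK is active, so *gorM* is transcribed.
→ *gorM* is ON in A.
Condition B:
c-di-GMP is absent, so HolK is active.
Glyoxylate is absent, so YilS is inactive.
Cellobiose is absent, so GorZ is active.
No repressor is bound and GorZ is active, so *velW* is transcribed.
So VelW is produced and active.
Shikimate is absent, so QilY is active.
No repressor is bound and QilY is active, so *orvE* is transcribed.
So OrvE is produced and active.
With repressor VelW bound, *sibR* is not transcribed.
So SibR is not produced.
No repressor is bound and HolK is active, so *gorM* is transcribed.
→ *gorM* is ON in B.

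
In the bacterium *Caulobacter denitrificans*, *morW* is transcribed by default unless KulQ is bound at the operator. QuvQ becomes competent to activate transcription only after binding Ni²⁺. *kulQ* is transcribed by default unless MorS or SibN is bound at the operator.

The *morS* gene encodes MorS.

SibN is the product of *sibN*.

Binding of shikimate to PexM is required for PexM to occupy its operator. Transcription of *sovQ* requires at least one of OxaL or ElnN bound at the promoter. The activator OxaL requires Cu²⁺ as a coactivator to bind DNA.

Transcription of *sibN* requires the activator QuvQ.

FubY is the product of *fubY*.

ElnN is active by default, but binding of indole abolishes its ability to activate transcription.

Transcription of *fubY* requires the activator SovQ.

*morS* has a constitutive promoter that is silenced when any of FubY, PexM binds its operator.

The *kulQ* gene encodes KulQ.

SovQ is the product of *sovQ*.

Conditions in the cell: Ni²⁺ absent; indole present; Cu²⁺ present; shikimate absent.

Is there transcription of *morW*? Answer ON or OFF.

OFF

Cu²⁺ is present, so OxaL is active.
Indole is present, so ElnN is inactive.
Activator OxaL is present, so *sovQ* is transcribed.
So SovQ is produced and active.
No repressor is bound and SovQ is active, so *fubY* is transcribed.
So FubY is produced and active.
Shikimate is absent, so PexM is inactive.
With repressor FubY bound, *morS* is not transcribed.
So MorS is not produced.
Ni²⁺ is absent, so QuvQ is inactive.
Required activator QuvQ is absent, so *sibN* is not transcribed.
So SibN is not produced.
With no repressor bound, *kulQ* is transcribed.
So KulQ is produced and active.
With repressor KulQ bound, *morW* is not transcribed.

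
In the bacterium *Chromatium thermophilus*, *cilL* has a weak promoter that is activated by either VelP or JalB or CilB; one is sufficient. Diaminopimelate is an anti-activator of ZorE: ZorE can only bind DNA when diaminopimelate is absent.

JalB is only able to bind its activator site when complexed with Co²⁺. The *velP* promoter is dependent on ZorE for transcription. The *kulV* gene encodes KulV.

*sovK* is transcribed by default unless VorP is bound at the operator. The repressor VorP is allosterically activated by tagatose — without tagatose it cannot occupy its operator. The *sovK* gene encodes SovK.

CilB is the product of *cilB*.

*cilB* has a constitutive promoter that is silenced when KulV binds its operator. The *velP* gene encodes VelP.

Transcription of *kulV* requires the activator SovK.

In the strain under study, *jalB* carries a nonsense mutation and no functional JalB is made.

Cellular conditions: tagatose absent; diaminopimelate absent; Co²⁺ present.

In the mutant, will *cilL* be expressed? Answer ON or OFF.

ON

Diaminopimelate is absent, so ZorE is active.
No repressor is bound and ZorE is active, so *velP* is transcribed.
So VelP is produced and active.
JalB is non-functional in this strain, so it has no effect.
Tagatose is absent, so VorP is inactive.
With no repressor bound, *sovK* is transcribed.
So SovK is produced and active.
No repressor is bound and SovK is active, so *kulV* is transcribed.
So KulV is produced and active.
With repressor KulV bound, *cilB* is not transcribed.
So CilB is not produced.
Activator VelP is present, so *cilL* is transcribed.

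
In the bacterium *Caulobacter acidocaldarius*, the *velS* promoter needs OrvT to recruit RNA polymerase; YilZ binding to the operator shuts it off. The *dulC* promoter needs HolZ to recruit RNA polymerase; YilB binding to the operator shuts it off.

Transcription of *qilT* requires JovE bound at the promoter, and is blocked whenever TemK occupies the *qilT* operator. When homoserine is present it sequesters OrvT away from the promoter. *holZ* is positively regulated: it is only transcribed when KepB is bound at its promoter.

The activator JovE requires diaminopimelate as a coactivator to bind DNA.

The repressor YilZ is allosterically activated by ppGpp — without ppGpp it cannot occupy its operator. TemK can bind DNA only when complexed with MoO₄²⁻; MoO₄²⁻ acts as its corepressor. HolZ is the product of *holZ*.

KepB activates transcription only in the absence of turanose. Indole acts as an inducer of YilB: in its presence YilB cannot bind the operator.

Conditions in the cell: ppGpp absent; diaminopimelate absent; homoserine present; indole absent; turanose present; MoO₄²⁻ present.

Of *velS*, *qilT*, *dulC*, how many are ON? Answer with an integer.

0

ppGpp is absent, so YilZ is inactive.
Homoserine is present, so OrvT is inactive.
Required activator OrvT is absent, so *velS* is not transcribed.
→ *velS* is OFF.
MoO₄²⁻ is present, so TemK is active.
Diaminopimelate is absent, so JovE is inactive.
With repressor TemK bound, *qilT* is not transcribed.
→ *qilT* is OFF.
Turanose is present, so KepB is inactive.
Required activator KepB is absent, so *holZ* is not transcribed.
So HolZ is not produced.
Indole is absent, so YilB is active.
With repressor YilB bound, *dulC* is not transcribed.
→ *dulC* is OFF.
0 of the 3 genes are transcribed.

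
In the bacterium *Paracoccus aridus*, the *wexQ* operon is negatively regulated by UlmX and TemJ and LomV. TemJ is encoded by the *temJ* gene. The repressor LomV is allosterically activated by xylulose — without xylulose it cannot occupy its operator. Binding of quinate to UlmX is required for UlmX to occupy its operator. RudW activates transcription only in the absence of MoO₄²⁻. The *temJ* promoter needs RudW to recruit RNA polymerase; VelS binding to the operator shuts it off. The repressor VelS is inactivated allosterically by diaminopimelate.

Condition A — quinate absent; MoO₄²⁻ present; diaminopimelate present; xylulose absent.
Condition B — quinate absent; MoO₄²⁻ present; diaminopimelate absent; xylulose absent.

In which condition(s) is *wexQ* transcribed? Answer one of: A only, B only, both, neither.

both

Condition A:
Quinate is absent, so UlmX is inactive.
MoO₄²⁻ is present, so RudW is inactive.
Diaminopimelate is present, so VelS is inactive.
Required activator RudW is absent, so *temJ* is not transcribed.
So TemJ is not produced.
Xylulose is absent, so LomV is inactive.
With no repressor bound, *wexQ* is transcribed.
→ *wexQ* is ON in A.
Condition B:
Quinate is absent, so UlmX is inactive.
MoO₄²⁻ is present, so RudW is inactive.
Diaminopimelate is absent, so VelS is active.
With repressor VelS bound, *temJ* is not transcribed.
So TemJ is not produced.
Xylulose is absent, so LomV is inactive.
With no repressor bound, *wexQ* is transcribed.
→ *wexQ* is ON in B.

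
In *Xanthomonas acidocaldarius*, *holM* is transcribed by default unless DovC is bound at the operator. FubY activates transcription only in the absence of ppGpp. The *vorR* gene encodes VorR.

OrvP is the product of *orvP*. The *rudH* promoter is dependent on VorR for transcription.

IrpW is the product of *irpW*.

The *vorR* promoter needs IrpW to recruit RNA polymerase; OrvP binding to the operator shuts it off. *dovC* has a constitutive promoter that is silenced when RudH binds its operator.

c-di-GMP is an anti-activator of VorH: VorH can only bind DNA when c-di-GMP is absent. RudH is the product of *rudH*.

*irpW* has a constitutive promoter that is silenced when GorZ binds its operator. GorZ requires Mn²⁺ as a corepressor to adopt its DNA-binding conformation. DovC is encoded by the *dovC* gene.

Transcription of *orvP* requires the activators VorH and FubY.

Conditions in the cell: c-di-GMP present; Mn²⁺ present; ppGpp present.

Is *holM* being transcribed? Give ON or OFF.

c-di-GMP is present, so VorH is inactive.
ppGpp is present, so FubY is inactive.
Required activator VorH is absent, so *orvP* is not transcribed.
So OrvP is not produced.
Mn²⁺ is present, so GorZ is active.
With repressor GorZ bound, *irpW* is not transcribed.
So IrpW is not produced.
Required activator IrpW is absent, so *vorR* is not transcribed.
So VorR is not produced.
Required activator VorR is absent, so *rudH* is not transcribed.
So RudH is not produced.
With no repressor bound, *dovC* is transcribed.
So DovC is produced and active.
With repressor DovC bound, *holM* is not transcribed.

OFF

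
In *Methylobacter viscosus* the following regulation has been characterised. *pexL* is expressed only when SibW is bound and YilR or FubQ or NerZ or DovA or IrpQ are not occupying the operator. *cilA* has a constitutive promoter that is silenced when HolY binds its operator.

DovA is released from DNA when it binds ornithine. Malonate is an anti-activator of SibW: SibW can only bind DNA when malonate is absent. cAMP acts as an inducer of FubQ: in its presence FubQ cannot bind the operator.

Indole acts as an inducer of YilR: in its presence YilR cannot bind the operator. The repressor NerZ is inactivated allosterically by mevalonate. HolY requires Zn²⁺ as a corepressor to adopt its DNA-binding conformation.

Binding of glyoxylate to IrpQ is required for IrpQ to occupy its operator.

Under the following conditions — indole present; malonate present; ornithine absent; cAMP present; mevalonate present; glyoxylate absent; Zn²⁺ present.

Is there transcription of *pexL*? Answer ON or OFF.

Indole is present, so YilR is inactive.
Malonate is present, so SibW is inactive.
cAMP is present, so FubQ is inactive.
Mevalonate is present, so NerZ is inactive.
Ornithine is absent, so DovA is active.
Glyoxylate is absent, so IrpQ is inactive.
With repressor DovA bound, *pexL* is not transcribed.

OFF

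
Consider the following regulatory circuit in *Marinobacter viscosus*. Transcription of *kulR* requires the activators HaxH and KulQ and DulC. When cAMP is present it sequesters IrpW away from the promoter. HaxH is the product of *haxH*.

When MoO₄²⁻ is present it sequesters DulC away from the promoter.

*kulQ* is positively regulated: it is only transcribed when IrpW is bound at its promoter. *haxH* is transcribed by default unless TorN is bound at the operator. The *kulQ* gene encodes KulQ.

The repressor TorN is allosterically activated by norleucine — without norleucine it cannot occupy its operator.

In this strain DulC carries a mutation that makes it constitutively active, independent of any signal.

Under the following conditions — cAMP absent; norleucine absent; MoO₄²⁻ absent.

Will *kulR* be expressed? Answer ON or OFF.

ON

Norleucine is absent, so TorN is inactive.
With no repressor bound, *haxH* is transcribed.
So HaxH is produced and active.
cAMP is absent, so IrpW is active.
No repressor is bound and IrpW is active, so *kulQ* is transcribed.
So KulQ is produced and active.
DulC is constitutively active in this strain.
No repressor is bound and HaxH and KulQ and DulC are active, so *kulR* is transcribed.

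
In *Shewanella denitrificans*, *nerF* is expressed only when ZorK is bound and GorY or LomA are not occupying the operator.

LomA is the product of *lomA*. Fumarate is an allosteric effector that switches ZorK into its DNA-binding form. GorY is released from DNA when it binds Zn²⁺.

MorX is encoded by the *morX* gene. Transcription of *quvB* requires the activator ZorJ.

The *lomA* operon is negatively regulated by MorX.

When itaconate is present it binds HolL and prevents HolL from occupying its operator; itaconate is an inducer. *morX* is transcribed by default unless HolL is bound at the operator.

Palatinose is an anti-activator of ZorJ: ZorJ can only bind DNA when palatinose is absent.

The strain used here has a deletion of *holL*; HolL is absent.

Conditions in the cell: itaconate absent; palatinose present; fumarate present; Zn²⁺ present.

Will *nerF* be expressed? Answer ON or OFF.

ON

Zn²⁺ is present, so GorY is inactive.
HolL is non-functional in this strain, so it has no effect.
With no repressor bound, *morX* is transcribed.
So MorX is produced and active.
With repressor MorX bound, *lomA* is not transcribed.
So LomA is not produced.
Fumarate is present, so ZorK is active.
No repressor is bound and ZorK is active, so *nerF* is transcribed.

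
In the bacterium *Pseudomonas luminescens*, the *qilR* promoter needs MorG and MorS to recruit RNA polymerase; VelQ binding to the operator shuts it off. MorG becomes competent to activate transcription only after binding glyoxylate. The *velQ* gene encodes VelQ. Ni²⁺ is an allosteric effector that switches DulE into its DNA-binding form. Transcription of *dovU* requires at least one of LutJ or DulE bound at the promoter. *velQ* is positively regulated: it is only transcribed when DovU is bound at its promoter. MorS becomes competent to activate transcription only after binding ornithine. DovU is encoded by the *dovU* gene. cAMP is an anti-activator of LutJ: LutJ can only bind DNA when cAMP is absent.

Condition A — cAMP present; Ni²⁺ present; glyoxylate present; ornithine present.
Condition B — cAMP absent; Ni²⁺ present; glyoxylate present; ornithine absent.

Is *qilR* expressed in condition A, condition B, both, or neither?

Condition A:
cAMP is present, so LutJ is inactive.
Ni²⁺ is present, so DulE is active.
Activator DulE is present, so *dovU* is transcribed.
So DovU is produced and active.
No repressor is bound and DovU is active, so *velQ* is transcribed.
So VelQ is produced and active.
Glyoxylate is present, so MorG is active.
Ornithine is present, so MorS is active.
With repressor VelQ bound, *qilR* is not transcribed.
→ *qilR* is OFF in A.
Condition B:
cAMP is absent, so LutJ is active.
Ni²⁺ is present, so DulE is active.
Activator LutJ is present, so *dovU* is transcribed.
So DovU is produced and active.
No repressor is bound and DovU is active, so *velQ* is transcribed.
So VelQ is produced and active.
Glyoxylate is present, so MorG is active.
Ornithine is absent, so MorS is inactive.
With repressor VelQ bound, *qilR* is not transcribed.
→ *qilR* is OFF in B.

neither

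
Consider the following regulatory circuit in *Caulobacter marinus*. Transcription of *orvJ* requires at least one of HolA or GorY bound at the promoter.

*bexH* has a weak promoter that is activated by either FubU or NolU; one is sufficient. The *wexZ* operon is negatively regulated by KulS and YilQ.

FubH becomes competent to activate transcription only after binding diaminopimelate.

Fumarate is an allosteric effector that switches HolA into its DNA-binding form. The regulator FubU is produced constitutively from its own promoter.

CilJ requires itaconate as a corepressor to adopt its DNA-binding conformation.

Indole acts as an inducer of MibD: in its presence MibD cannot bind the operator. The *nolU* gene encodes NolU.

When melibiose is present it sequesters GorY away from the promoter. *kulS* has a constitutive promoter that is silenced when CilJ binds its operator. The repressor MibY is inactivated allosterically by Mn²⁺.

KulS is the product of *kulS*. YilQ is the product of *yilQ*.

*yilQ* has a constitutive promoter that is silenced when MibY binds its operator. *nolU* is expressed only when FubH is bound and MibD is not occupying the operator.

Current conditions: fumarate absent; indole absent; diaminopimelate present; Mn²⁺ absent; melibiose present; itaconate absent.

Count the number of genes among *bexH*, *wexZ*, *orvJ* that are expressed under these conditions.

FubU is produced constitutively and is active.
Indole is absent, so MibD is active.
Diaminopimelate is present, so FubH is active.
With repressor MibD bound, *nolU* is not transcribed.
So NolU is not produced.
Activator FubU is present, so *bexH* is transcribed.
→ *bexH* is ON.
Itaconate is absent, so CilJ is inactive.
With no repressor bound, *kulS* is transcribed.
So KulS is produced and active.
Mn²⁺ is absent, so MibY is active.
With repressor MibY bound, *yilQ* is not transcribed.
So YilQ is not produced.
With repressor KulS bound, *wexZ* is not transcribed.
→ *wexZ* is OFF.
Fumarate is absent, so HolA is inactive.
Melibiose is present, so GorY is inactive.
No activator is available at the *orvJ* promoter, so *orvJ* is not transcribed.
→ *orvJ* is OFF.
1 of the 3 genes is transcribed.

1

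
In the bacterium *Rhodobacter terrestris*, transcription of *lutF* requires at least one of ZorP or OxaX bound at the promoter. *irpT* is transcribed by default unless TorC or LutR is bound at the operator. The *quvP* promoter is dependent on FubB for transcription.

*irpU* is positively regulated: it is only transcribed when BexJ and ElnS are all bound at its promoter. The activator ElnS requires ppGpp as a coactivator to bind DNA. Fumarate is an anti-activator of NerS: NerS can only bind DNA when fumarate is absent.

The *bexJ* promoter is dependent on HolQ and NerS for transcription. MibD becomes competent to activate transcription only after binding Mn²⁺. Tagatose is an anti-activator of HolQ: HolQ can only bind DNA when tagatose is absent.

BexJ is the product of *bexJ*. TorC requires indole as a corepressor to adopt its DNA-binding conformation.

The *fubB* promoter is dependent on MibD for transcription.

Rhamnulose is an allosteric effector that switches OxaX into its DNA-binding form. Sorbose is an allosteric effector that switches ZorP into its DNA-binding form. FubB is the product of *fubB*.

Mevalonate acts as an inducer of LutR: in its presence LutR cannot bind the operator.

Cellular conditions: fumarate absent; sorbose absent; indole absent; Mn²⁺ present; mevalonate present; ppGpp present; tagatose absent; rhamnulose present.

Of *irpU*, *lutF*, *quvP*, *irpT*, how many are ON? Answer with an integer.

4

Tagatose is absent, so HolQ is active.
Fumarate is absent, so NerS is active.
No repressor is bound and HolQ and NerS are active, so *bexJ* is transcribed.
So BexJ is produced and active.
ppGpp is present, so ElnS is active.
No repressor is bound and BexJ and ElnS are active, so *irpU* is transcribed.
→ *irpU* is ON.
Sorbose is absent, so ZorP is inactive.
Rhamnulose is present, so OxaX is active.
Activator OxaX is present, so *lutF* is transcribed.
→ *lutF* is ON.
Mn²⁺ is present, so MibD is active.
No repressor is bound and MibD is active, so *fubB* is transcribed.
So FubB is produced and active.
No repressor is bound and FubB is active, so *quvP* is transcribed.
→ *quvP* is ON.
Indole is absent, so TorC is inactive.
Mevalonate is present, so LutR is inactive.
With no repressor bound, *irpT* is transcribed.
→ *irpT* is ON.
4 of the 4 genes are transcribed.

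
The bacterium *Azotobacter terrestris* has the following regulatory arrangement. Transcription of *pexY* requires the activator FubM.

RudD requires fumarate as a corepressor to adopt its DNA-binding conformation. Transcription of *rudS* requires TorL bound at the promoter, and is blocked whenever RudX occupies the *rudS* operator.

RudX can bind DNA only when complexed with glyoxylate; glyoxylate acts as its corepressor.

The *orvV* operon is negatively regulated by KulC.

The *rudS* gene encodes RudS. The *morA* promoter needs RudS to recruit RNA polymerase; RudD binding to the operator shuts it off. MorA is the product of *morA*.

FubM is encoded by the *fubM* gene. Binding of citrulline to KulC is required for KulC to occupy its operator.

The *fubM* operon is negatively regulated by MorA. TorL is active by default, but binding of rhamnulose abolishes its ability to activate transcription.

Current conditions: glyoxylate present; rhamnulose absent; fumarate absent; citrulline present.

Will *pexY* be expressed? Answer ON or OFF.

ON

Glyoxylate is present, so RudX is active.
Rhamnulose is absent, so TorL is active.
With repressor RudX bound, *rudS* is not transcribed.
So RudS is not produced.
Fumarate is absent, so RudD is inactive.
Required activator RudS is absent, so *morA* is not transcribed.
So MorA is not produced.
With no repressor bound, *fubM* is transcribed.
So FubM is produced and active.
No repressor is bound and FubM is active, so *pexY* is transcribed.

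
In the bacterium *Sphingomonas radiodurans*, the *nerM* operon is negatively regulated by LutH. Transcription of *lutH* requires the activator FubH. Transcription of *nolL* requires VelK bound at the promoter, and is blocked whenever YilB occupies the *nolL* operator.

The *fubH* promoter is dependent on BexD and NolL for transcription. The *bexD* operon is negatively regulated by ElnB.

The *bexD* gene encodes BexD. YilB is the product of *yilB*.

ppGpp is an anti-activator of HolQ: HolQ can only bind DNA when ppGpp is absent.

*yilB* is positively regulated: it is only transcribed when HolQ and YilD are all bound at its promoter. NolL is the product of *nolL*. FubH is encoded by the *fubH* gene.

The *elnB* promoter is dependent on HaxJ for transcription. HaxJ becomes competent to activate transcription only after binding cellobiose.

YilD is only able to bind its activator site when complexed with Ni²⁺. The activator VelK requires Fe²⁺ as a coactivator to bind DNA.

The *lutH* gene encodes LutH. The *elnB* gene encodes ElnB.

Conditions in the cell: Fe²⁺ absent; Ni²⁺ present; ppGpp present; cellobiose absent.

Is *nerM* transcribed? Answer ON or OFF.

ON

Cellobiose is absent, so HaxJ is inactive.
Required activator HaxJ is absent, so *elnB* is not transcribed.
So ElnB is not produced.
With no repressor bound, *bexD* is transcribed.
So BexD is produced and active.
Fe²⁺ is absent, so VelK is inactive.
ppGpp is present, so HolQ is inactive.
Ni²⁺ is present, so YilD is active.
Required activator HolQ is absent, so *yilB* is not transcribed.
So YilB is not produced.
Required activator VelK is absent, so *nolL* is not transcribed.
So NolL is not produced.
Required activator NolL is absent, so *fubH* is not transcribed.
So FubH is not produced.
Required activator FubH is absent, so *lutH* is not transcribed.
So LutH is not produced.
With no repressor bound, *nerM* is transcribed.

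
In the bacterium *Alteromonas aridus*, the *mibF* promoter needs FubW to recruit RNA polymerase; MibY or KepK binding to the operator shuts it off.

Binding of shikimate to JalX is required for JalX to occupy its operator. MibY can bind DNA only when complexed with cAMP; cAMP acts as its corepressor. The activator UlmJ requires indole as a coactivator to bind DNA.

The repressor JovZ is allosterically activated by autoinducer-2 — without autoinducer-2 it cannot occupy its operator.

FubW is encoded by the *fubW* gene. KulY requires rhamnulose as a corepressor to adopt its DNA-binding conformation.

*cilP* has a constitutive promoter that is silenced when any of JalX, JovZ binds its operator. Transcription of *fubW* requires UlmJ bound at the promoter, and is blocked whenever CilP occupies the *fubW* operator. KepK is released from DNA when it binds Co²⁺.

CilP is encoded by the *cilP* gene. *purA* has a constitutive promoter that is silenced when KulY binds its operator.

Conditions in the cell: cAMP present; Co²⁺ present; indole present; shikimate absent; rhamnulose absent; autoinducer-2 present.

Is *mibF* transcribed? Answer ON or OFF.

cAMP is present, so MibY is active.
Indole is present, so UlmJ is active.
Shikimate is absent, so JalX is inactive.
Autoinducer-2 is present, so JovZ is active.
With repressor JovZ bound, *cilP* is not transcribed.
So CilP is not produced.
No repressor is bound and UlmJ is active, so *fubW* is transcribed.
So FubW is produced and active.
Co²⁺ is present, so KepK is inactive.
With repressor MibY bound, *mibF* is not transcribed.

OFF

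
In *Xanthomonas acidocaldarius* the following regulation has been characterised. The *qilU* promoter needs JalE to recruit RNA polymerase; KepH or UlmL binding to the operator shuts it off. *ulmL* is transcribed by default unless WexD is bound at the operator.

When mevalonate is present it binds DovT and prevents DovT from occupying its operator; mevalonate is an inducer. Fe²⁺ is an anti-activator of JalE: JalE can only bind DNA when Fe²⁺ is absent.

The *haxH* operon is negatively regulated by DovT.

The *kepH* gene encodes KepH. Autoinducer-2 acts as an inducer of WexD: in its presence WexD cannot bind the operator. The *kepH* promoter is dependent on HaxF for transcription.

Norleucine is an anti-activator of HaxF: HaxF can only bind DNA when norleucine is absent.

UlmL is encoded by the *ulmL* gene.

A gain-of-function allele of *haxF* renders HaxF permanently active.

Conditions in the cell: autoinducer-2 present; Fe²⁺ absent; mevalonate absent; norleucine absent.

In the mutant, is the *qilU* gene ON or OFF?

Fe²⁺ is absent, so JalE is active.
HaxF is constitutively active in this strain.
No repressor is bound and HaxF is active, so *kepH* is transcribed.
So KepH is produced and active.
Autoinducer-2 is present, so WexD is inactive.
With no repressor bound, *ulmL* is transcribed.
So UlmL is produced and active.
With repressor KepH bound, *qilU* is not transcribed.

OFF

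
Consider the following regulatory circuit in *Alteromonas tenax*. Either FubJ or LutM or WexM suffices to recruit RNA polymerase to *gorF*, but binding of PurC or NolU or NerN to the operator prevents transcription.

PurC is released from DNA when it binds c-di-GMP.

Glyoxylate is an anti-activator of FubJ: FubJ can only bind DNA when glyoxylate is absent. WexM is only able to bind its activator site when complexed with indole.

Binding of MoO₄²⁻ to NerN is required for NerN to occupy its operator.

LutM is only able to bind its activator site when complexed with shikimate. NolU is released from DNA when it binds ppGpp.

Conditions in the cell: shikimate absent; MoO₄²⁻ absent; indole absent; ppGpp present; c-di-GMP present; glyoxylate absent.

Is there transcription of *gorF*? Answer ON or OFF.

ON

c-di-GMP is present, so PurC is inactive.
Glyoxylate is absent, so FubJ is active.
Shikimate is absent, so LutM is inactive.
ppGpp is present, so NolU is inactive.
Indole is absent, so WexM is inactive.
MoO₄²⁻ is absent, so NerN is inactive.
Activator FubJ is present, so *gorF* is transcribed.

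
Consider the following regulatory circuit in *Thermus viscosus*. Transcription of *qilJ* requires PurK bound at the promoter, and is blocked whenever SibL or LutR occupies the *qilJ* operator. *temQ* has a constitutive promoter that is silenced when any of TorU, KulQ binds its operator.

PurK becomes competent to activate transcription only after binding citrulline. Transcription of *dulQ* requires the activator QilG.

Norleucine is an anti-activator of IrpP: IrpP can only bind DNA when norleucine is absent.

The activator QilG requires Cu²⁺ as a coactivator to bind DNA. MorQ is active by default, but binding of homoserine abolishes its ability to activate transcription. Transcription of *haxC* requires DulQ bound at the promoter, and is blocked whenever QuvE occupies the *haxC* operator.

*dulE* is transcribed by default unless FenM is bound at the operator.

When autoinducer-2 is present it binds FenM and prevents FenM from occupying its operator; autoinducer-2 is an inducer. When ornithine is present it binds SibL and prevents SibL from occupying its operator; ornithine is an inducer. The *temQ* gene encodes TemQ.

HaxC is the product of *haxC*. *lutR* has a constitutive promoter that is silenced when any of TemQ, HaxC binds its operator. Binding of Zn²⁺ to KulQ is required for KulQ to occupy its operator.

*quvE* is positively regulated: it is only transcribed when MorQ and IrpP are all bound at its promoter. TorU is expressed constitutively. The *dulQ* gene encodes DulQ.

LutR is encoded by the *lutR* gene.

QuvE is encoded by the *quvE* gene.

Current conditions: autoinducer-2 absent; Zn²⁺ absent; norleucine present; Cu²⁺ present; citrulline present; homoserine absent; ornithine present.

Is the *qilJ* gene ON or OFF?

Citrulline is present, so PurK is active.
Ornithine is present, so SibL is inactive.
TorU is produced constitutively and is active.
Zn²⁺ is absent, so KulQ is inactive.
With repressor TorU bound, *temQ* is not transcribed.
So TemQ is not produced.
Cu²⁺ is present, so QilG is active.
No repressor is bound and QilG is active, so *dulQ* is transcribed.
So DulQ is produced and active.
Homoserine is absent, so MorQ is active.
Norleucine is present, so IrpP is inactive.
Required activator IrpP is absent, so *quvE* is not transcribed.
So QuvE is not produced.
No repressor is bound and DulQ is active, so *haxC* is transcribed.
So HaxC is produced and active.
With repressor HaxC bound, *lutR* is not transcribed.
So LutR is not produced.
No repressor is bound and PurK is active, so *qilJ* is transcribed.

ON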